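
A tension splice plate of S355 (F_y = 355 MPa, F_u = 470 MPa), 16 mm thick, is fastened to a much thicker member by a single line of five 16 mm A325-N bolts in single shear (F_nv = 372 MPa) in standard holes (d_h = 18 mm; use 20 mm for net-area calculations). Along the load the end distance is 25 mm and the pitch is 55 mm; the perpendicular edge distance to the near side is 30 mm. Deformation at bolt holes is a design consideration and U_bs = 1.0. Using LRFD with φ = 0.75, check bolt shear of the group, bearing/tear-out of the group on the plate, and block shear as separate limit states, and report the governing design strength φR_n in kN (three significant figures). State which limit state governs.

280 kN (bolt shear governs)

Bolt shear: A_b = π·16²/4 = 201.1 mm²; R_n = 372 × 201.1 × 5 × 1 / 1000 = 374 kN → 0.75 × 374 = 280 kN.
Bearing: edge l_c = 16, r_n = 144.4 kN; interior l_c = 37, r_n = 288.8 kN; R_n = 144.4 + 4·288.8 = 1299 kN → 975 kN.
Block shear: A_gv = 3920, A_nv = 2480, A_nt = 320 mm²; R_n = min(0.6F_uA_nv, 0.6F_yA_gv) + U_bs·F_u·A_nt = 849.8 kN → 637 kN.
Bolt shear governs: 280 kN.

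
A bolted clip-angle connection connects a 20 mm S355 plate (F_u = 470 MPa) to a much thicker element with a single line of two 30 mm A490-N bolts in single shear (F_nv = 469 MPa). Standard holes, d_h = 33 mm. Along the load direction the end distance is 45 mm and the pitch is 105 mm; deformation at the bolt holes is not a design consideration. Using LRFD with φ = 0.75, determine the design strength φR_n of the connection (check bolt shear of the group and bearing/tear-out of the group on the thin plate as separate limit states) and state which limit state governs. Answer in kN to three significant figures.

Bolt shear: A_b = π·30²/4 = 706.9 mm²; R_n = 469 × 706.9 × 2 × 1 / 1000 = 663 kN → 0.75 × 663 = 497 kN.
Bearing (1.5 l_c t F_u ≤ 3.0 d t F_u): upper limit = 3.0·30·20·470 / 1000 = 846 kN.
  Edge l_c = 45 − 33/2 = 28.5 → r_n = 401.9 kN; interior l_c = 105 − 33 = 72 → r_n = 846 kN.
  R_n,bearing = 1·401.9 + 1·846 = 1248 kN → 0.75 × 1248 = 936 kN.
Bolt shear governs: 497 kN.

497 kN (bolt shear governs)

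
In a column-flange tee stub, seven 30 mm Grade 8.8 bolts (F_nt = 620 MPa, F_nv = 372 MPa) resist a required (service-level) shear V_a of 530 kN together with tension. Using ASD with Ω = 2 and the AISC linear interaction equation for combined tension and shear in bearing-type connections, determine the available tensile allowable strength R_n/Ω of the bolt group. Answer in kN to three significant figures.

1110 kN

A_b = π·30²/4 = 706.9 mm²; f_rv = 530 × 1000 / (7 × 706.9) = 107.1 MPa.
F'_nt = 1.3 F_nt − (Ω F_nt / F_nv) f_rv = 1.3·620 − (2·620/372)·107.1 = 449 MPa, capped at F_nt → F'_nt = 449 MPa.
R_n = F'_nt · A_b · n = 449 × 706.9 × 7 / 1000 = 2221 kN.
Allowable strength R_n/Ω = 2221 / 2 = 1110 kN.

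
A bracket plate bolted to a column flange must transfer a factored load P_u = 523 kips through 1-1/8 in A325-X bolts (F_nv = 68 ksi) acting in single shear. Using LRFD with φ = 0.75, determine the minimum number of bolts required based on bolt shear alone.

A_b = π·1.125²/4 = 0.994 in².
Per-bolt design strength φR_n = 0.75 × 68 × 0.994 × 1 = 50.69 kips.
n ≥ 523 / 50.69 = 10.32 → use 11 bolts.

11 bolts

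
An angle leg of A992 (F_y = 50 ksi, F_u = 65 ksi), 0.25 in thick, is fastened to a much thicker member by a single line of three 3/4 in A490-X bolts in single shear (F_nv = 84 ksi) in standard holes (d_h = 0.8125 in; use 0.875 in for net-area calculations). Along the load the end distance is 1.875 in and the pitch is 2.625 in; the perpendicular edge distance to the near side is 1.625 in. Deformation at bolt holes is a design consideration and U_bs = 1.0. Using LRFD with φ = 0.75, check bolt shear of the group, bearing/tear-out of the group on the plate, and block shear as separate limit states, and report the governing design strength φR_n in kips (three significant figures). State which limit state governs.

50.6 kips (block shear governs)

Bolt shear: A_b = π·0.75²/4 = 0.4418 in²; R_n = 84 × 0.4418 × 3 × 1 = 111.3 kips → 0.75 × 111.3 = 83.5 kips.
Bearing: edge l_c = 1.469, r_n = 28.64 kips; interior l_c = 1.812, r_n = 29.25 kips; R_n = 28.64 + 2·29.25 = 87.14 kips → 65.4 kips.
Block shear: A_gv = 1.781, A_nv = 1.234, A_nt = 0.2969 in²; R_n = min(0.6F_uA_nv, 0.6F_yA_gv) + U_bs·F_u·A_nt = 67.44 kips → 50.6 kips.
Block shear governs: 50.6 kips.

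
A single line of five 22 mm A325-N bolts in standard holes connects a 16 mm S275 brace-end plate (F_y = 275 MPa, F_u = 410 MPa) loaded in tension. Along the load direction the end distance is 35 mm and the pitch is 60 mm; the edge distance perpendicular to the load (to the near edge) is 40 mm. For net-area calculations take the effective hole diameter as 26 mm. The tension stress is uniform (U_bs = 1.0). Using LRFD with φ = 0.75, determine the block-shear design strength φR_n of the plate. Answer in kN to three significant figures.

599 kN

Shear plane L_v = 35 + 4·60 = 275 mm; A_gv = 275 × 16 = 4400 mm².
A_nv = (275 − 4.5·26) × 16 = 2528 mm².
A_nt = (40 − 0.5·26) × 16 = 432 mm².
0.6 F_u A_nv = 621.9 kN; 0.6 F_y A_gv = 726 kN → shear rupture governs the shear term.
R_n = 621.9 + 1.0 × 410 × 432 / 1000 = 799 kN.
Design strength φR_n = 0.75 × 799 = 599 kN.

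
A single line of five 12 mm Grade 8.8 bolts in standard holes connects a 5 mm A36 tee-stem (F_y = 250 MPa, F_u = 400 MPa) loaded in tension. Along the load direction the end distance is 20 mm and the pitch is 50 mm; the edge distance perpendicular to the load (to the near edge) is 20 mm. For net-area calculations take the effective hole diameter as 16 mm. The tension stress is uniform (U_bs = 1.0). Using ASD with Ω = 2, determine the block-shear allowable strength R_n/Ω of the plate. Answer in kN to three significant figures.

Shear plane L_v = 20 + 4·50 = 220 mm; A_gv = 220 × 5 = 1100 mm².
A_nv = (220 − 4.5·16) × 5 = 740 mm².
A_nt = (20 − 0.5·16) × 5 = 60 mm².
0.6 F_u A_nv = 177.6 kN; 0.6 F_y A_gv = 165 kN → shear yielding governs the shear term.
R_n = 165 + 1.0 × 400 × 60 / 1000 = 189 kN.
Allowable strength R_n/Ω = 189 / 2 = 94.5 kN.

94.5 kN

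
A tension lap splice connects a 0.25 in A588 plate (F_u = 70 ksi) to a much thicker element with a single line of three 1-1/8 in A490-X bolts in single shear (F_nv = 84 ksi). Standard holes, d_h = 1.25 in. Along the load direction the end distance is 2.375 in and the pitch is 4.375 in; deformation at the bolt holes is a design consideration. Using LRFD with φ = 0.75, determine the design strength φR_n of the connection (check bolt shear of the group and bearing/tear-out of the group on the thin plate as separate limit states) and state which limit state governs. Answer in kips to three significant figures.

98.4 kips (bearing governs)

Bolt shear: A_b = π·1.125²/4 = 0.994 in²; R_n = 84 × 0.994 × 3 × 1 = 250.5 kips → 0.75 × 250.5 = 188 kips.
Bearing (1.2 l_c t F_u ≤ 2.4 d t F_u): upper limit = 2.4·1.125·0.25·70 = 47.25 kips.
  Edge l_c = 2.375 − 1.25/2 = 1.75 → r_n = 36.75 kips; interior l_c = 4.375 − 1.25 = 3.125 → r_n = 47.25 kips.
  R_n,bearing = 1·36.75 + 2·47.25 = 131.2 kips → 0.75 × 131.2 = 98.4 kips.
Bearing governs: 98.4 kips.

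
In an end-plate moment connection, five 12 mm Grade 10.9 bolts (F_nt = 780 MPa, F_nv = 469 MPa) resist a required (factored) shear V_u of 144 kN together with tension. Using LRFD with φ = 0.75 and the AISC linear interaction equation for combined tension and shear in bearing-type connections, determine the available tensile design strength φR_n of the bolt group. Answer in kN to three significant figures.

A_b = π·12²/4 = 113.1 mm²; f_rv = 144 × 1000 / (5 × 113.1) = 254.6 MPa.
F'_nt = 1.3 F_nt − (F_nt / φF_nv) f_rv = 1.3·780 − (780/(0.75·469))·254.6 = 449.3 MPa, capped at F_nt → F'_nt = 449.3 MPa.
R_n = F'_nt · A_b · n = 449.3 × 113.1 × 5 / 1000 = 254.1 kN.
Design strength φR_n = 0.75 × 254.1 = 191 kN.

191 kN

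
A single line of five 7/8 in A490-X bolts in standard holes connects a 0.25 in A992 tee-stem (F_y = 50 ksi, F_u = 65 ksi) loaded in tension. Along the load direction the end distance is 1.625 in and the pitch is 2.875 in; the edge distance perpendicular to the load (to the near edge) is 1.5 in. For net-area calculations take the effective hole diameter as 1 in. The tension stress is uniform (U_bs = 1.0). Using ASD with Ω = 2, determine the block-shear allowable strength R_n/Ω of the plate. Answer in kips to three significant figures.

50.2 kips

Shear plane L_v = 1.625 + 4·2.875 = 13.12 in; A_gv = 13.12 × 0.25 = 3.281 in².
A_nv = (13.12 − 4.5·1) × 0.25 = 2.156 in².
A_nt = (1.5 − 0.5·1) × 0.25 = 0.25 in².
0.6 F_u A_nv = 84.09 kips; 0.6 F_y A_gv = 98.44 kips → shear rupture governs the shear term.
R_n = 84.09 + 1.0 × 65 × 0.25 = 100.3 kips.
Allowable strength R_n/Ω = 100.3 / 2 = 50.2 kips.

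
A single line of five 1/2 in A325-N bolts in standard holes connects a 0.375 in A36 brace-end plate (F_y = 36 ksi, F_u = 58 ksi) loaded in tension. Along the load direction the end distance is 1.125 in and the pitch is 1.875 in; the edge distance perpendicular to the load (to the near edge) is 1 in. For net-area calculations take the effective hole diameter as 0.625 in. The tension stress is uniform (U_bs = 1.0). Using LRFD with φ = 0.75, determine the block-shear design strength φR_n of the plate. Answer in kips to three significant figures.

63.6 kips

Shear plane L_v = 1.125 + 4·1.875 = 8.625 in; A_gv = 8.625 × 0.375 = 3.234 in².
A_nv = (8.625 − 4.5·0.625) × 0.375 = 2.18 in².
A_nt = (1 − 0.5·0.625) × 0.375 = 0.2578 in².
0.6 F_u A_nv = 75.85 kips; 0.6 F_y A_gv = 69.86 kips → shear yielding governs the shear term.
R_n = 69.86 + 1.0 × 58 × 0.2578 = 84.82 kips.
Design strength φR_n = 0.75 × 84.82 = 63.6 kips.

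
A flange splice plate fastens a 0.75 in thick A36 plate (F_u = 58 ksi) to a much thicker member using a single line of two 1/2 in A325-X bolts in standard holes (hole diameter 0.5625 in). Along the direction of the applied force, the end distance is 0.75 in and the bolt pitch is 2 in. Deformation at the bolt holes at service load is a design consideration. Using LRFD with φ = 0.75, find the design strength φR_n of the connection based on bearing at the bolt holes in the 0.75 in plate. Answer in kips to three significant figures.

Per bolt r_n = 1.2 l_c t F_u ≤ 2.4 d t F_u; upper limit = 2.4 × 0.5 × 0.75 × 58 = 52.2 kips.
Edge bolt: l_c = 0.75 − 0.5625/2 = 0.4688 in → 1.2 × 0.4688 × 0.75 × 58 = 24.47 → r_n = 24.47 kips.
Interior bolts: l_c = 2 − 0.5625 = 1.438 in → 1.2 × 1.438 × 0.75 × 58 = 75.04 → r_n = 52.2 kips.
R_n = 1 × 24.47 + 1 × 52.2 = 76.67 kips.
Design strength φR_n = 0.75 × 76.67 = 57.5 kips.

57.5 kips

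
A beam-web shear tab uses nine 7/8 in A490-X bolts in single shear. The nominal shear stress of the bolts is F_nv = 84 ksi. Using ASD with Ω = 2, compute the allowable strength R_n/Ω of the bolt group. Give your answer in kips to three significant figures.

227 kips

A_b = π × 0.875² / 4 = 0.6013 in².
R_n = F_nv · A_b · n · n_s = 84 × 0.6013 × 9 × 1 = 454.6 kips.
Allowable strength R_n/Ω = 454.6 / 2 = 227 kips.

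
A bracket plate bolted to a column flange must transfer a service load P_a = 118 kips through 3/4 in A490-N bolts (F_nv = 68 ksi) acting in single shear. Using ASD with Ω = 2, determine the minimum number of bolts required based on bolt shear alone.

8 bolts

A_b = π·0.75²/4 = 0.4418 in².
Per-bolt allowable strength R_n/Ω = 68 × 0.4418 × 1 / 2 = 15.02 kips.
n ≥ 118 / 15.02 = 7.856 → use 8 bolts.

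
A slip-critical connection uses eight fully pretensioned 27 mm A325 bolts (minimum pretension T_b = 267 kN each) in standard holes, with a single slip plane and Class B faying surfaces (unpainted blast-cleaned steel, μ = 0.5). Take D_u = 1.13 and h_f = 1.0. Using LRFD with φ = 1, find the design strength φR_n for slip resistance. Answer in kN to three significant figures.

R_n = μ · D_u · h_f · T_b · n_s · n_b = 0.5 × 1.13 × 1.0 × 267 × 1 × 8 = 1207 kN.
Design strength φR_n = 1 × 1207 = 1210 kN.

1210 kN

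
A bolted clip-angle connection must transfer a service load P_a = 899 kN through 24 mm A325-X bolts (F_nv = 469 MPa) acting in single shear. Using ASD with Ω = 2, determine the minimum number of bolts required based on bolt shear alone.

A_b = π·24²/4 = 452.4 mm².
Per-bolt allowable strength R_n/Ω = 469 × 452.4 × 1 / 1000 / 2 = 106.1 kN.
n ≥ 899 / 106.1 = 8.474 → use 9 bolts.

9 bolts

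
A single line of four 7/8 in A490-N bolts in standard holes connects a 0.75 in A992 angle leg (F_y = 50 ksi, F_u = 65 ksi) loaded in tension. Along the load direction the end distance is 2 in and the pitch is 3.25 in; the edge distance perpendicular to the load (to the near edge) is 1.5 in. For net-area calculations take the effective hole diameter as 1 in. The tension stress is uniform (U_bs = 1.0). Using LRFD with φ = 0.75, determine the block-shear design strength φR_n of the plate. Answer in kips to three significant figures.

218 kips

Shear plane L_v = 2 + 3·3.25 = 11.75 in; A_gv = 11.75 × 0.75 = 8.812 in².
A_nv = (11.75 − 3.5·1) × 0.75 = 6.188 in².
A_nt = (1.5 − 0.5·1) × 0.75 = 0.75 in².
0.6 F_u A_nv = 241.3 kips; 0.6 F_y A_gv = 264.4 kips → shear rupture governs the shear term.
R_n = 241.3 + 1.0 × 65 × 0.75 = 290.1 kips.
Design strength φR_n = 0.75 × 290.1 = 218 kips.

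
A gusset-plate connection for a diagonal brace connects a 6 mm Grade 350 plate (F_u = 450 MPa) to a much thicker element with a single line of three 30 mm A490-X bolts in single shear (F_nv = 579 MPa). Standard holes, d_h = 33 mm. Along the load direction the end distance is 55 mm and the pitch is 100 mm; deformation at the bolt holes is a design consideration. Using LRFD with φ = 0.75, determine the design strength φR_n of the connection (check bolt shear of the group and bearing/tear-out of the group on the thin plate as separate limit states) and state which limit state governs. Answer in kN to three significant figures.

385 kN (bearing governs)

Bolt shear: A_b = π·30²/4 = 706.9 mm²; R_n = 579 × 706.9 × 3 × 1 / 1000 = 1228 kN → 0.75 × 1228 = 921 kN.
Bearing (1.2 l_c t F_u ≤ 2.4 d t F_u): upper limit = 2.4·30·6·450 / 1000 = 194.4 kN.
  Edge l_c = 55 − 33/2 = 38.5 → r_n = 124.7 kN; interior l_c = 100 − 33 = 67 → r_n = 194.4 kN.
  R_n,bearing = 1·124.7 + 2·194.4 = 513.5 kN → 0.75 × 513.5 = 385 kN.
Bearing governs: 385 kN.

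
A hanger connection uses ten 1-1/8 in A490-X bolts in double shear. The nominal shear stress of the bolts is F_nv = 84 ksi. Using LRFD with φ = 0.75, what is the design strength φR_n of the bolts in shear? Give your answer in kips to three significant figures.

1250 kips

A_b = π × 1.125² / 4 = 0.994 in².
R_n = F_nv · A_b · n · n_s = 84 × 0.994 × 10 × 2 = 1670 kips.
Design strength φR_n = 0.75 × 1670 = 1250 kips.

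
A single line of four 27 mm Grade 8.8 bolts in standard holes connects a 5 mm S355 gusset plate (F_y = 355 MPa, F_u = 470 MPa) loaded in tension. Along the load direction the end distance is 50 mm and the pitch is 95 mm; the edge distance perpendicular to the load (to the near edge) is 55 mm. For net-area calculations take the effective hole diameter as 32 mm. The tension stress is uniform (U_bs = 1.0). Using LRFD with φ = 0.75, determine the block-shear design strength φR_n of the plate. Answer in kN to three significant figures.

Shear plane L_v = 50 + 3·95 = 335 mm; A_gv = 335 × 5 = 1675 mm².
A_nv = (335 − 3.5·32) × 5 = 1115 mm².
A_nt = (55 − 0.5·32) × 5 = 195 mm².
0.6 F_u A_nv = 314.4 kN; 0.6 F_y A_gv = 356.8 kN → shear rupture governs the shear term.
R_n = 314.4 + 1.0 × 470 × 195 / 1000 = 406.1 kN.
Design strength φR_n = 0.75 × 406.1 = 305 kN.

305 kN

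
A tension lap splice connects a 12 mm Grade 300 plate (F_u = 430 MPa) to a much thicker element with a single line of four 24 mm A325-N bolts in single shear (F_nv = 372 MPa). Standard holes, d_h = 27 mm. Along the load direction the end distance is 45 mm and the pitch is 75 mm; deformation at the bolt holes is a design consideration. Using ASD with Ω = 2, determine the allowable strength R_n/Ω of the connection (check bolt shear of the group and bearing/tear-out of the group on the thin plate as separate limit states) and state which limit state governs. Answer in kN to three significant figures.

Bolt shear: A_b = π·24²/4 = 452.4 mm²; R_n = 372 × 452.4 × 4 × 1 / 1000 = 673.2 kN → 673.2 / 2 = 337 kN.
Bearing (1.2 l_c t F_u ≤ 2.4 d t F_u): upper limit = 2.4·24·12·430 / 1000 = 297.2 kN.
  Edge l_c = 45 − 27/2 = 31.5 → r_n = 195 kN; interior l_c = 75 − 27 = 48 → r_n = 297.2 kN.
  R_n,bearing = 1·195 + 3·297.2 = 1087 kN → 1087 / 2 = 543 kN.
Bolt shear governs: 337 kN.

337 kN (bolt shear governs)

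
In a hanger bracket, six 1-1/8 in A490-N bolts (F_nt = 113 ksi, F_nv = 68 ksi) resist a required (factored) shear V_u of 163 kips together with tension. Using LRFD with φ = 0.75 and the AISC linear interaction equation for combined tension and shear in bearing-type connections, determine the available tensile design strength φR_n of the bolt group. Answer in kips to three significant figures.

A_b = π·1.125²/4 = 0.994 in²; f_rv = 163 / (6 × 0.994) = 27.33 ksi.
F'_nt = 1.3 F_nt − (F_nt / φF_nv) f_rv = 1.3·113 − (113/(0.75·68))·27.33 = 86.35 ksi, capped at F_nt → F'_nt = 86.35 ksi.
R_n = F'_nt · A_b · n = 86.35 × 0.994 × 6 = 515 kips.
Design strength φR_n = 0.75 × 515 = 386 kips.

386 kips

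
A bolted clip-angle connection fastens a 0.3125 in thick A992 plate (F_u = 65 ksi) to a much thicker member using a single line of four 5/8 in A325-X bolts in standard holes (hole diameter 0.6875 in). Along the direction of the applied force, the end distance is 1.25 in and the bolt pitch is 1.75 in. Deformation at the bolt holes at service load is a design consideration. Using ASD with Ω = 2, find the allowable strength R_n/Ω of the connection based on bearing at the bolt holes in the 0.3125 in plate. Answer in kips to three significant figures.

49.9 kips

Per bolt r_n = 1.2 l_c t F_u ≤ 2.4 d t F_u; upper limit = 2.4 × 0.625 × 0.3125 × 65 = 30.47 kips.
Edge bolt: l_c = 1.25 − 0.6875/2 = 0.9062 in → 1.2 × 0.9062 × 0.3125 × 65 = 22.09 → r_n = 22.09 kips.
Interior bolts: l_c = 1.75 − 0.6875 = 1.062 in → 1.2 × 1.062 × 0.3125 × 65 = 25.9 → r_n = 25.9 kips.
R_n = 1 × 22.09 + 3 × 25.9 = 99.79 kips.
Allowable strength R_n/Ω = 99.79 / 2 = 49.9 kips.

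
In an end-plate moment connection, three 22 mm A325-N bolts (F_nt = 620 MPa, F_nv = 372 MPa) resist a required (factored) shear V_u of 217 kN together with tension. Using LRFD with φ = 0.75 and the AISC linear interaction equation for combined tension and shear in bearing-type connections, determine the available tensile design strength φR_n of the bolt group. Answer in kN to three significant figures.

328 kN

A_b = π·22²/4 = 380.1 mm²; f_rv = 217 × 1000 / (3 × 380.1) = 190.3 MPa.
F'_nt = 1.3 F_nt − (F_nt / φF_nv) f_rv = 1.3·620 − (620/(0.75·372))·190.3 = 383.1 MPa, capped at F_nt → F'_nt = 383.1 MPa.
R_n = F'_nt · A_b · n = 383.1 × 380.1 × 3 / 1000 = 436.9 kN.
Design strength φR_n = 0.75 × 436.9 = 328 kN.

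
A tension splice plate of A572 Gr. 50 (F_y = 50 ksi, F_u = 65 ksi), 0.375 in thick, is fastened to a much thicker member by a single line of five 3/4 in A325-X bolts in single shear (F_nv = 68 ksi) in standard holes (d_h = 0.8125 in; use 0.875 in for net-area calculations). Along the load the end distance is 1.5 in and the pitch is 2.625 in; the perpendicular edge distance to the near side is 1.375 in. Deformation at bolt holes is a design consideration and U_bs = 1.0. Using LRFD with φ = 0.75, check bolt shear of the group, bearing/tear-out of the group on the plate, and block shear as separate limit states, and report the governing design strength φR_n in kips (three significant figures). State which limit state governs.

Bolt shear: A_b = π·0.75²/4 = 0.4418 in²; R_n = 68 × 0.4418 × 5 × 1 = 150.2 kips → 0.75 × 150.2 = 113 kips.
Bearing: edge l_c = 1.094, r_n = 31.99 kips; interior l_c = 1.812, r_n = 43.87 kips; R_n = 31.99 + 4·43.87 = 207.5 kips → 156 kips.
Block shear: A_gv = 4.5, A_nv = 3.023, A_nt = 0.3516 in²; R_n = min(0.6F_uA_nv, 0.6F_yA_gv) + U_bs·F_u·A_nt = 140.8 kips → 106 kips.
Block shear governs: 106 kips.

106 kips (block shear governs)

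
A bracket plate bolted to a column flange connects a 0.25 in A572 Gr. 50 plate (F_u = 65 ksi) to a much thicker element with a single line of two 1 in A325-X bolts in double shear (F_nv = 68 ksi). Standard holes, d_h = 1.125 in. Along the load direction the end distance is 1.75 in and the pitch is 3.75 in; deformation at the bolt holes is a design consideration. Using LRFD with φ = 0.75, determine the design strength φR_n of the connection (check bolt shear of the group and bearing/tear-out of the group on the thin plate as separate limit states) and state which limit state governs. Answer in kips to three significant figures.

Bolt shear: A_b = π·1²/4 = 0.7854 in²; R_n = 68 × 0.7854 × 2 × 2 = 213.6 kips → 0.75 × 213.6 = 160 kips.
Bearing (1.2 l_c t F_u ≤ 2.4 d t F_u): upper limit = 2.4·1·0.25·65 = 39 kips.
  Edge l_c = 1.75 − 1.125/2 = 1.188 → r_n = 23.16 kips; interior l_c = 3.75 − 1.125 = 2.625 → r_n = 39 kips.
  R_n,bearing = 1·23.16 + 1·39 = 62.16 kips → 0.75 × 62.16 = 46.6 kips.
Bearing governs: 46.6 kips.

46.6 kips (bearing governs)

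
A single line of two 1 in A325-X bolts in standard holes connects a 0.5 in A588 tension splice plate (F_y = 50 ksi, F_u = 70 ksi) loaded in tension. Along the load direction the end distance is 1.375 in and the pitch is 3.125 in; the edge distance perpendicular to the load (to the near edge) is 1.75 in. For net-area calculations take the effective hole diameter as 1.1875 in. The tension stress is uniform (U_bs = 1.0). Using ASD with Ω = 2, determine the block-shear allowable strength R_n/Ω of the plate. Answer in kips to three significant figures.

48.8 kips

Shear plane L_v = 1.375 + 1·3.125 = 4.5 in; A_gv = 4.5 × 0.5 = 2.25 in².
A_nv = (4.5 − 1.5·1.1875) × 0.5 = 1.359 in².
A_nt = (1.75 − 0.5·1.1875) × 0.5 = 0.5781 in².
0.6 F_u A_nv = 57.09 kips; 0.6 F_y A_gv = 67.5 kips → shear rupture governs the shear term.
R_n = 57.09 + 1.0 × 70 × 0.5781 = 97.56 kips.
Allowable strength R_n/Ω = 97.56 / 2 = 48.8 kips.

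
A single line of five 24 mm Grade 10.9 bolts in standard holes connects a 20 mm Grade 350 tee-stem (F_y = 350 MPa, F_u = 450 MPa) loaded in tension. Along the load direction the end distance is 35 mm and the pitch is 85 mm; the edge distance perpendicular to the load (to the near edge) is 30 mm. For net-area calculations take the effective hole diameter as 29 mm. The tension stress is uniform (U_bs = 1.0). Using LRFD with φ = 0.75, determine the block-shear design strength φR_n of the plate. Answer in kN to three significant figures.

Shear plane L_v = 35 + 4·85 = 375 mm; A_gv = 375 × 20 = 7500 mm².
A_nv = (375 − 4.5·29) × 20 = 4890 mm².
A_nt = (30 − 0.5·29) × 20 = 310 mm².
0.6 F_u A_nv = 1320 kN; 0.6 F_y A_gv = 1575 kN → shear rupture governs the shear term.
R_n = 1320 + 1.0 × 450 × 310 / 1000 = 1460 kN.
Design strength φR_n = 0.75 × 1460 = 1090 kN.

1090 kN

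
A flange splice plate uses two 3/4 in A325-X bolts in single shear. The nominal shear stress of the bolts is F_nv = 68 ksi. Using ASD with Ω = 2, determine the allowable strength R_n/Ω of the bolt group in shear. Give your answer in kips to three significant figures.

30 kips

A_b = π × 0.75² / 4 = 0.4418 in².
R_n = F_nv · A_b · n · n_s = 68 × 0.4418 × 2 × 1 = 60.08 kips.
Allowable strength R_n/Ω = 60.08 / 2 = 30 kips.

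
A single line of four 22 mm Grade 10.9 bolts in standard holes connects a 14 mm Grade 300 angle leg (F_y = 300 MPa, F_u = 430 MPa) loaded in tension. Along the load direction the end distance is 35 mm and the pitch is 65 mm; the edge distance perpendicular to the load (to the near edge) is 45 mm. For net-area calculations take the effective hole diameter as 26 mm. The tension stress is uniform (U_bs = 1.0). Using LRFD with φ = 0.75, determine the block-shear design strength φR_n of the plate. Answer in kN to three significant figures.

521 kN

Shear plane L_v = 35 + 3·65 = 230 mm; A_gv = 230 × 14 = 3220 mm².
A_nv = (230 − 3.5·26) × 14 = 1946 mm².
A_nt = (45 − 0.5·26) × 14 = 448 mm².
0.6 F_u A_nv = 502.1 kN; 0.6 F_y A_gv = 579.6 kN → shear rupture governs the shear term.
R_n = 502.1 + 1.0 × 430 × 448 / 1000 = 694.7 kN.
Design strength φR_n = 0.75 × 694.7 = 521 kN.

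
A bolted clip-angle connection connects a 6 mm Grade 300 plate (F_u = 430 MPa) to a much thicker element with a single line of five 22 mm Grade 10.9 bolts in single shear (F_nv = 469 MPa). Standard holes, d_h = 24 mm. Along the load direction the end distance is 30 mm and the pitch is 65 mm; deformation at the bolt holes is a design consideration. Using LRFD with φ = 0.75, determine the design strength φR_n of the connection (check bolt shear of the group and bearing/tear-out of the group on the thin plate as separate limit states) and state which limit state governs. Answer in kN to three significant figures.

Bolt shear: A_b = π·22²/4 = 380.1 mm²; R_n = 469 × 380.1 × 5 × 1 / 1000 = 891.4 kN → 0.75 × 891.4 = 669 kN.
Bearing (1.2 l_c t F_u ≤ 2.4 d t F_u): upper limit = 2.4·22·6·430 / 1000 = 136.2 kN.
  Edge l_c = 30 − 24/2 = 18 → r_n = 55.73 kN; interior l_c = 65 − 24 = 41 → r_n = 126.9 kN.
  R_n,bearing = 1·55.73 + 4·126.9 = 563.5 kN → 0.75 × 563.5 = 423 kN.
Bearing governs: 423 kN.

423 kN (bearing governs)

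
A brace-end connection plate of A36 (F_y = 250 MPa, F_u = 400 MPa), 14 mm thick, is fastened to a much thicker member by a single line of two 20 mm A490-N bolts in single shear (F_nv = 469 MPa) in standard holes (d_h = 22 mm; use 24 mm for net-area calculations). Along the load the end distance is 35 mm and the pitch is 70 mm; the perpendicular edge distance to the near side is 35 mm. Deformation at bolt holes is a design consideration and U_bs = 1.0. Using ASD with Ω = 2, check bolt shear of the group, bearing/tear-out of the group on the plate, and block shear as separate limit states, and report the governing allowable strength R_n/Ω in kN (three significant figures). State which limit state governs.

147 kN (bolt shear governs)

Bolt shear: A_b = π·20²/4 = 314.2 mm²; R_n = 469 × 314.2 × 2 × 1 / 1000 = 294.7 kN → 294.7 / 2 = 147 kN.
Bearing: edge l_c = 24, r_n = 161.3 kN; interior l_c = 48, r_n = 268.8 kN; R_n = 161.3 + 1·268.8 = 430.1 kN → 215 kN.
Block shear: A_gv = 1470, A_nv = 966, A_nt = 322 mm²; R_n = min(0.6F_uA_nv, 0.6F_yA_gv) + U_bs·F_u·A_nt = 349.3 kN → 175 kN.
Bolt shear governs: 147 kN.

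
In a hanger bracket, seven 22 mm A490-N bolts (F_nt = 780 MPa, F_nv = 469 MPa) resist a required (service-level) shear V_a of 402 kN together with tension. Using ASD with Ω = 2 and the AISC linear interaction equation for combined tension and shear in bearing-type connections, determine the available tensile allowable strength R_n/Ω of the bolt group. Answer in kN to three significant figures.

681 kN

A_b = π·22²/4 = 380.1 mm²; f_rv = 402 × 1000 / (7 × 380.1) = 151.1 MPa.
F'_nt = 1.3 F_nt − (Ω F_nt / F_nv) f_rv = 1.3·780 − (2·780/469)·151.1 = 511.5 MPa, capped at F_nt → F'_nt = 511.5 MPa.
R_n = F'_nt · A_b · n = 511.5 × 380.1 × 7 / 1000 = 1361 kN.
Allowable strength R_n/Ω = 1361 / 2 = 681 kN.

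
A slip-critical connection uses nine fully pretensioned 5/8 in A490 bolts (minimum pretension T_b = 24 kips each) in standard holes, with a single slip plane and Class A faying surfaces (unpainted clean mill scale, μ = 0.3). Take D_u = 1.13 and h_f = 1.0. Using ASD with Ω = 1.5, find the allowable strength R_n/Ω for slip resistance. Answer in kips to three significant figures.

R_n = μ · D_u · h_f · T_b · n_s · n_b = 0.3 × 1.13 × 1.0 × 24 × 1 × 9 = 73.22 kips.
Allowable strength R_n/Ω = 73.22 / 1.5 = 48.8 kips.

48.8 kips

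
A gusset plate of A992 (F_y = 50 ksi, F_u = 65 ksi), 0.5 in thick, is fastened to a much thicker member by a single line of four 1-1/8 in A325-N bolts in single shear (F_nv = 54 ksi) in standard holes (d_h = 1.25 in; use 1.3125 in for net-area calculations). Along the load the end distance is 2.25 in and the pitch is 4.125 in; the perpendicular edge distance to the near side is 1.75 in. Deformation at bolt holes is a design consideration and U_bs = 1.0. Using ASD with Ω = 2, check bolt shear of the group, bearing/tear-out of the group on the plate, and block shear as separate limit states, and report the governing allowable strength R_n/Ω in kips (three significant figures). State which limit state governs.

107 kips (bolt shear governs)

Bolt shear: A_b = π·1.125²/4 = 0.994 in²; R_n = 54 × 0.994 × 4 × 1 = 214.7 kips → 214.7 / 2 = 107 kips.
Bearing: edge l_c = 1.625, r_n = 63.38 kips; interior l_c = 2.875, r_n = 87.75 kips; R_n = 63.38 + 3·87.75 = 326.6 kips → 163 kips.
Block shear: A_gv = 7.312, A_nv = 5.016, A_nt = 0.5469 in²; R_n = min(0.6F_uA_nv, 0.6F_yA_gv) + U_bs·F_u·A_nt = 231.2 kips → 116 kips.
Bolt shear governs: 107 kips.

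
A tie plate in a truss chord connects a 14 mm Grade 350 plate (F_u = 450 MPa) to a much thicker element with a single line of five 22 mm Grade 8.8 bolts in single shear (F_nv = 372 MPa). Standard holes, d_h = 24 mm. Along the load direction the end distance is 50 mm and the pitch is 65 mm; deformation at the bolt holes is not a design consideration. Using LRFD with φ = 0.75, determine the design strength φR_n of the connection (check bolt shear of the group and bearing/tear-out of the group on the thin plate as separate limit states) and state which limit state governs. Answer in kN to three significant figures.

530 kN (bolt shear governs)

Bolt shear: A_b = π·22²/4 = 380.1 mm²; R_n = 372 × 380.1 × 5 × 1 / 1000 = 707 kN → 0.75 × 707 = 530 kN.
Bearing (1.5 l_c t F_u ≤ 3.0 d t F_u): upper limit = 3.0·22·14·450 / 1000 = 415.8 kN.
  Edge l_c = 50 − 24/2 = 38 → r_n = 359.1 kN; interior l_c = 65 − 24 = 41 → r_n = 387.4 kN.
  R_n,bearing = 1·359.1 + 4·387.4 = 1909 kN → 0.75 × 1909 = 1430 kN.
Bolt shear governs: 530 kN.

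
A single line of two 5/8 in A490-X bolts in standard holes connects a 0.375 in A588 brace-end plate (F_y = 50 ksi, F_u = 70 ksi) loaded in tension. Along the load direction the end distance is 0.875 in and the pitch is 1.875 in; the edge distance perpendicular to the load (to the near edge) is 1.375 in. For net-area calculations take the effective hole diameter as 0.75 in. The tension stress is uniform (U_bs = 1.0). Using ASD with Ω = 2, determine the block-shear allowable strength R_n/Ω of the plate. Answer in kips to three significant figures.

25.9 kips

Shear plane L_v = 0.875 + 1·1.875 = 2.75 in; A_gv = 2.75 × 0.375 = 1.031 in².
A_nv = (2.75 − 1.5·0.75) × 0.375 = 0.6094 in².
A_nt = (1.375 − 0.5·0.75) × 0.375 = 0.375 in².
0.6 F_u A_nv = 25.59 kips; 0.6 F_y A_gv = 30.94 kips → shear rupture governs the shear term.
R_n = 25.59 + 1.0 × 70 × 0.375 = 51.84 kips.
Allowable strength R_n/Ω = 51.84 / 2 = 25.9 kips.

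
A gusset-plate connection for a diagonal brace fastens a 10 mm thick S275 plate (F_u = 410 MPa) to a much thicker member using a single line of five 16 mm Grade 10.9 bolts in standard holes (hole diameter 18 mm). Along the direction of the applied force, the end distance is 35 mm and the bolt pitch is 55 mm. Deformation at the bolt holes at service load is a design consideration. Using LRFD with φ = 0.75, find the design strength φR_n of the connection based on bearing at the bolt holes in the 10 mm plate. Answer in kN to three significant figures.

568 kN

Per bolt r_n = 1.2 l_c t F_u ≤ 2.4 d t F_u; upper limit = 2.4 × 16 × 10 × 410 / 1000 = 157.4 kN.
Edge bolt: l_c = 35 − 18/2 = 26 mm → 1.2 × 26 × 10 × 410 / 1000 = 127.9 → r_n = 127.9 kN.
Interior bolts: l_c = 55 − 18 = 37 mm → 1.2 × 37 × 10 × 410 / 1000 = 182 → r_n = 157.4 kN.
R_n = 1 × 127.9 + 4 × 157.4 = 757.7 kN.
Design strength φR_n = 0.75 × 757.7 = 568 kN.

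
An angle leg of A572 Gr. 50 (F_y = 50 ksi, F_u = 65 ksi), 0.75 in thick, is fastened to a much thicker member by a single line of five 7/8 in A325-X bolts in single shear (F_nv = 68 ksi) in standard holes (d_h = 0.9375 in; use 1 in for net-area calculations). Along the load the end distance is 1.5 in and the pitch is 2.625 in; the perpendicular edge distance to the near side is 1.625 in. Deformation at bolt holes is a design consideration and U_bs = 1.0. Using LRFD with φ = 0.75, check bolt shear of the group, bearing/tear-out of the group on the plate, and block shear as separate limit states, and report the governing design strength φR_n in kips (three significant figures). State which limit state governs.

Bolt shear: A_b = π·0.875²/4 = 0.6013 in²; R_n = 68 × 0.6013 × 5 × 1 = 204.4 kips → 0.75 × 204.4 = 153 kips.
Bearing: edge l_c = 1.031, r_n = 60.33 kips; interior l_c = 1.688, r_n = 98.72 kips; R_n = 60.33 + 4·98.72 = 455.2 kips → 341 kips.
Block shear: A_gv = 9, A_nv = 5.625, A_nt = 0.8438 in²; R_n = min(0.6F_uA_nv, 0.6F_yA_gv) + U_bs·F_u·A_nt = 274.2 kips → 206 kips.
Bolt shear governs: 153 kips.

153 kips (bolt shear governs)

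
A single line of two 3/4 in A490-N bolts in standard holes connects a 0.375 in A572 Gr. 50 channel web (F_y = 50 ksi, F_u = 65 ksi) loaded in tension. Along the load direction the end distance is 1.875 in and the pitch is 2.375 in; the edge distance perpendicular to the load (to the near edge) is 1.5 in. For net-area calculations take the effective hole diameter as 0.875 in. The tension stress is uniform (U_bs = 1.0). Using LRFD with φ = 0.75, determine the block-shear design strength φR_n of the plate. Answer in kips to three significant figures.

51.6 kips

Shear plane L_v = 1.875 + 1·2.375 = 4.25 in; A_gv = 4.25 × 0.375 = 1.594 in².
A_nv = (4.25 − 1.5·0.875) × 0.375 = 1.102 in².
A_nt = (1.5 − 0.5·0.875) × 0.375 = 0.3984 in².
0.6 F_u A_nv = 42.96 kips; 0.6 F_y A_gv = 47.81 kips → shear rupture governs the shear term.
R_n = 42.96 + 1.0 × 65 × 0.3984 = 68.86 kips.
Design strength φR_n = 0.75 × 68.86 = 51.6 kips.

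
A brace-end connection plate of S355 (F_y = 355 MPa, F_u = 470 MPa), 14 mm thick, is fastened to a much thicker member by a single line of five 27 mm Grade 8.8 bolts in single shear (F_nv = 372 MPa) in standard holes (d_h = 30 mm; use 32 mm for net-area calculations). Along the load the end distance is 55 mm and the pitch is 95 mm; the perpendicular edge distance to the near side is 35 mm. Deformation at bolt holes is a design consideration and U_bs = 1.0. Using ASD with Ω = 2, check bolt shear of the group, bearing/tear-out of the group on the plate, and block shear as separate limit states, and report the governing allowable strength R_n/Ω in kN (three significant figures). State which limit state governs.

Bolt shear: A_b = π·27²/4 = 572.6 mm²; R_n = 372 × 572.6 × 5 × 1 / 1000 = 1065 kN → 1065 / 2 = 532 kN.
Bearing: edge l_c = 40, r_n = 315.8 kN; interior l_c = 65, r_n = 426.4 kN; R_n = 315.8 + 4·426.4 = 2021 kN → 1010 kN.
Block shear: A_gv = 6090, A_nv = 4074, A_nt = 266 mm²; R_n = min(0.6F_uA_nv, 0.6F_yA_gv) + U_bs·F_u·A_nt = 1274 kN → 637 kN.
Bolt shear governs: 532 kN.

532 kN (bolt shear governs)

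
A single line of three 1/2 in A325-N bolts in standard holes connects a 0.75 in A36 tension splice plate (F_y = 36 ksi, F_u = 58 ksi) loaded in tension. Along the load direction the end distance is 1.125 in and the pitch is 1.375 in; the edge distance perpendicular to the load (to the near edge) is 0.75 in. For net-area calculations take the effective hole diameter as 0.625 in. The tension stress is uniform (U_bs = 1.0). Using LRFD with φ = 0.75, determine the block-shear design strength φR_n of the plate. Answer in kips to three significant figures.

Shear plane L_v = 1.125 + 2·1.375 = 3.875 in; A_gv = 3.875 × 0.75 = 2.906 in².
A_nv = (3.875 − 2.5·0.625) × 0.75 = 1.734 in².
A_nt = (0.75 − 0.5·0.625) × 0.75 = 0.3281 in².
0.6 F_u A_nv = 60.36 kips; 0.6 F_y A_gv = 62.77 kips → shear rupture governs the shear term.
R_n = 60.36 + 1.0 × 58 × 0.3281 = 79.39 kips.
Design strength φR_n = 0.75 × 79.39 = 59.5 kips.

59.5 kips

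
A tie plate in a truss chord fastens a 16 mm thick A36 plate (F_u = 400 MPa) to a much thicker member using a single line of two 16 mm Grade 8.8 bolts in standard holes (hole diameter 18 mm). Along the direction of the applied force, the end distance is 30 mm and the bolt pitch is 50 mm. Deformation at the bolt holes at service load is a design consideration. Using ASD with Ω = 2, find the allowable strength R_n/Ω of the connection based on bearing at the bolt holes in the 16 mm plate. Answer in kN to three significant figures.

Per bolt r_n = 1.2 l_c t F_u ≤ 2.4 d t F_u; upper limit = 2.4 × 16 × 16 × 400 / 1000 = 245.8 kN.
Edge bolt: l_c = 30 − 18/2 = 21 mm → 1.2 × 21 × 16 × 400 / 1000 = 161.3 → r_n = 161.3 kN.
Interior bolts: l_c = 50 − 18 = 32 mm → 1.2 × 32 × 16 × 400 / 1000 = 245.8 → r_n = 245.8 kN.
R_n = 1 × 161.3 + 1 × 245.8 = 407 kN.
Allowable strength R_n/Ω = 407 / 2 = 204 kN.

204 kN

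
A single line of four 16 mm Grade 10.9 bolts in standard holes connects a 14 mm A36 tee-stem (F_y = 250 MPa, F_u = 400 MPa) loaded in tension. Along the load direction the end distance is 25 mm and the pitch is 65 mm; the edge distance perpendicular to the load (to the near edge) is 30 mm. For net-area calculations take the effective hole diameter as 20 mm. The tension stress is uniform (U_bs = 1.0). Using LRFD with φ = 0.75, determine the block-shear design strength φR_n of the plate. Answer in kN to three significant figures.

430 kN

Shear plane L_v = 25 + 3·65 = 220 mm; A_gv = 220 × 14 = 3080 mm².
A_nv = (220 − 3.5·20) × 14 = 2100 mm².
A_nt = (30 − 0.5·20) × 14 = 280 mm².
0.6 F_u A_nv = 504 kN; 0.6 F_y A_gv = 462 kN → shear yielding governs the shear term.
R_n = 462 + 1.0 × 400 × 280 / 1000 = 574 kN.
Design strength φR_n = 0.75 × 574 = 430 kN.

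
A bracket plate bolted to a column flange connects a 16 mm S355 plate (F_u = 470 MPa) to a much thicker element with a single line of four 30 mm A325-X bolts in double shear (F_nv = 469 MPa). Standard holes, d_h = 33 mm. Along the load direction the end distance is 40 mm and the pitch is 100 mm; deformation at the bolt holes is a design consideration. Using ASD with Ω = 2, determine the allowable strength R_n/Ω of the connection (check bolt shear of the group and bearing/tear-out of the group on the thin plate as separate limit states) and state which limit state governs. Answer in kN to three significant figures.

Bolt shear: A_b = π·30²/4 = 706.9 mm²; R_n = 469 × 706.9 × 4 × 2 / 1000 = 2652 kN → 2652 / 2 = 1330 kN.
Bearing (1.2 l_c t F_u ≤ 2.4 d t F_u): upper limit = 2.4·30·16·470 / 1000 = 541.4 kN.
  Edge l_c = 40 − 33/2 = 23.5 → r_n = 212.1 kN; interior l_c = 100 − 33 = 67 → r_n = 541.4 kN.
  R_n,bearing = 1·212.1 + 3·541.4 = 1836 kN → 1836 / 2 = 918 kN.
Bearing governs: 918 kN.

918 kN (bearing governs)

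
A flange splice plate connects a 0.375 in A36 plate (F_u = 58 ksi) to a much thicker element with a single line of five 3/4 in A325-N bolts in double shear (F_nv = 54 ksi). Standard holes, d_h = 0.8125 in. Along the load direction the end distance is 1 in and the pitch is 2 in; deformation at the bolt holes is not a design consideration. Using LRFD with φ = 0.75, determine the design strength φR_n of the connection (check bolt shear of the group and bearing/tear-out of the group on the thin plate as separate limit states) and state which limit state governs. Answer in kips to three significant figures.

131 kips (bearing governs)

Bolt shear: A_b = π·0.75²/4 = 0.4418 in²; R_n = 54 × 0.4418 × 5 × 2 = 238.6 kips → 0.75 × 238.6 = 179 kips.
Bearing (1.5 l_c t F_u ≤ 3.0 d t F_u): upper limit = 3.0·0.75·0.375·58 = 48.94 kips.
  Edge l_c = 1 − 0.8125/2 = 0.5938 → r_n = 19.37 kips; interior l_c = 2 − 0.8125 = 1.188 → r_n = 38.74 kips.
  R_n,bearing = 1·19.37 + 4·38.74 = 174.3 kips → 0.75 × 174.3 = 131 kips.
Bearing governs: 131 kips.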